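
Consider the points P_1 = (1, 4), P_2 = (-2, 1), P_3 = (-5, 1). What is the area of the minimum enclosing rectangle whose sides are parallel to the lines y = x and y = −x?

13.5

In coordinates u = x + y, v = x − y the rectangle is axis-aligned; the map (x,y)→(u,v) scales areas by 2.
u-values: 5, -1, -4; range = 5 − (-4) = 9.
v-values: -3, -3, -6; range = -3 − (-6) = 3.
Area = (9 × 3) / 2 = 13.5.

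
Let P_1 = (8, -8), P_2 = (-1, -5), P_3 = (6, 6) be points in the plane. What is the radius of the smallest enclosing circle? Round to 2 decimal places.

Side lengths²: P_1P_2² = 90, P_1P_3² = 200, P_2P_3² = 170.
Since P_1P_3² = 200 < 170 + 90 = 260, the triangle is acute, so the smallest enclosing circle is the circumcircle.
Circumcentre = (5.25, -1.25), r² = 53.125.
r = √(53.125) ≈ 7.29.

7.29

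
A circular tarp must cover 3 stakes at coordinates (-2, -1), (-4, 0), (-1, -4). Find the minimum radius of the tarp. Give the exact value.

2.5

Call the three points A, B, C in the order given.
Side lengths²: AB² = 5, AC² = 10, BC² = 25.
Since BC² = 25 ≥ 10 + 5 = 15, the angle opposite BC is not acute, so the smallest enclosing circle has BC as diameter.
Centre = midpoint of BC = (-2.5, -2), r² = 25/4 = 6.25.
r = √(6.25) = 2.5.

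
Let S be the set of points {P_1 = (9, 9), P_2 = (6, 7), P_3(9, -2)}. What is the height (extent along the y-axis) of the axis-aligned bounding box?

11

max y = 9, min y = -2, so height = 11.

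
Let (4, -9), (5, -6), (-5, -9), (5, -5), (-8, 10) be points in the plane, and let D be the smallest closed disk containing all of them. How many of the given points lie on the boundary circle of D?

2

By Welzl's lemma the MEC is supported by two points (diametrically opposite) or three points (on a circumcircle).
The farthest pair is (4, -9)–(-8, 10) with squared distance 505. The circle on this segment as diameter has centre (-2, 0.5) and r² = 505/4 = 126.25.
Check (5, -6): distance² to centre = 91.25 ≤ 126.25, so it lies inside.
All remaining points lie in this disk, and no smaller disk contains both endpoints, so this is the minimum enclosing circle.
The points at distance exactly r from the centre are (4, -9), (-8, 10) — 2 points.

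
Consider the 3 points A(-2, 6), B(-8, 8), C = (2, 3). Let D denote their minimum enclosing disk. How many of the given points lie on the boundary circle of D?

Side lengths²: AB² = 40, AC² = 25, BC² = 125.
Since BC² = 125 ≥ 40 + 25 = 65, the angle opposite BC is not acute, so the smallest enclosing circle has BC as diameter.
Centre = midpoint of BC = (-3, 5.5), r² = 125/4 = 31.25.
The points at distance exactly r from the centre are B, C — 2 points.

2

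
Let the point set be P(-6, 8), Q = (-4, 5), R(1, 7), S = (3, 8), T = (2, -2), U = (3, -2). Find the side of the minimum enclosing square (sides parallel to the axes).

The bounding box has width 9 and height 10.
An axis-aligned square enclosing the set must have side ≥ max(width, height).
So the minimum side is max(9, 10) = 10.

10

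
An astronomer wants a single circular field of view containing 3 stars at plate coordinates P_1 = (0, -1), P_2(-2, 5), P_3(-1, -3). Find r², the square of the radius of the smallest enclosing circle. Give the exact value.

16.25

Side lengths²: P_1P_2² = 40, P_1P_3² = 5, P_2P_3² = 65.
Since P_2P_3² = 65 ≥ 40 + 5 = 45, the angle opposite P_2P_3 is not acute, so the smallest enclosing circle has P_2P_3 as diameter.
Centre = midpoint of P_2P_3 = (-1.5, 1), r² = 65/4 = 16.25.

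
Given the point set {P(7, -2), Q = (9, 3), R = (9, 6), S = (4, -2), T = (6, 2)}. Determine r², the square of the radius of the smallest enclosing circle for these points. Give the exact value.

The minimum enclosing circle of a finite set is fixed by two of the points (as a diameter) or three (as a circumcircle).
The farthest pair is R–S with squared distance 89. The circle on this segment as diameter has centre (6.5, 2) and r² = 89/4 = 22.25.
Check P: distance² to centre = 16.25 ≤ 22.25, so it lies inside.
All remaining points lie in this disk, and no smaller disk contains both endpoints, so this is the minimum enclosing circle.

22.25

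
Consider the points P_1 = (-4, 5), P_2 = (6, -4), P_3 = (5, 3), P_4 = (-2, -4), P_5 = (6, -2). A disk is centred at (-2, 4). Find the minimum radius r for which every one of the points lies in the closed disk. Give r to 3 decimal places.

11.314

The required radius is the distance from (-2, 4) to the farthest point.
Squared distances: 5, 128, 50, 64, 100.
Maximum is 128, attained at P_2.
r = √128 ≈ 11.314.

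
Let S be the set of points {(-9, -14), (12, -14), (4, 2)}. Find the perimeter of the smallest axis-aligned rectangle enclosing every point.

Width = max x − min x = 12 − (-9) = 21.
Height = max y − min y = 2 − (-14) = 16.
Perimeter = 2(21 + 16) = 74.

74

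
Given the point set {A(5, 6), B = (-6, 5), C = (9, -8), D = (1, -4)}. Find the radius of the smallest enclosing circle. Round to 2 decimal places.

The farthest pair is B–C with squared distance 394. The circle on this segment as diameter has centre (1.5, -1.5) and r² = 394/4 = 98.5.
Check A: distance² to centre = 68.5 ≤ 98.5, so it lies inside.
All remaining points lie in this disk, and no smaller disk contains both endpoints, so this is the minimum enclosing circle.
r = √(98.5) ≈ 9.92.

9.92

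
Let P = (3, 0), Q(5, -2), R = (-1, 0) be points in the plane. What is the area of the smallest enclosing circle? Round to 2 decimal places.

Side lengths²: PQ² = 8, PR² = 16, QR² = 40.
Since QR² = 40 ≥ 16 + 8 = 24, the angle opposite QR is not acute, so the smallest enclosing circle has QR as diameter.
Centre = midpoint of QR = (2, -1), r² = 40/4 = 10.
Area = π·r² = π·10 ≈ 31.42.

31.42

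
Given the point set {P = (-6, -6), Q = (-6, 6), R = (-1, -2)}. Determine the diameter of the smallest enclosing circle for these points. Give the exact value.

Side lengths²: PQ² = 144, PR² = 41, QR² = 89.
Since PQ² = 144 ≥ 89 + 41 = 130, the angle opposite PQ is not acute, so the smallest enclosing circle has PQ as diameter.
Centre = midpoint of PQ = (-6, 0), r² = 144/4 = 36.
Diameter = 2r = 2√36 = 12.

12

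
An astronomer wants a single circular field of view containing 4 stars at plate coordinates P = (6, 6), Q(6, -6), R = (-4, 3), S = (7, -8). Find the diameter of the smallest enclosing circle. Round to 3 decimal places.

A smallest enclosing disk is always determined by at most three of the input points on its boundary.
The minimum enclosing circle is determined by three boundary points: P, R, S.
Their circumcentre is (71/26, -33/26) with r² = 21473/338.
The farthest remaining point Q is at distance² 11177/338 ≤ 21473/338.
Diameter = 2r = 2√(21473/338) ≈ 15.941.

15.941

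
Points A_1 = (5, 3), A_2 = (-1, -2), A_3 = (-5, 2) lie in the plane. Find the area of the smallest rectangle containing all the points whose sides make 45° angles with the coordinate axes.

49.5

In coordinates u = x + y, v = x − y the rectangle is axis-aligned; the map (x,y)→(u,v) scales areas by 2.
u-values: 8, -3, -3; range = 8 − (-3) = 11.
v-values: 2, 1, -7; range = 2 − (-7) = 9.
Area = (11 × 9) / 2 = 49.5.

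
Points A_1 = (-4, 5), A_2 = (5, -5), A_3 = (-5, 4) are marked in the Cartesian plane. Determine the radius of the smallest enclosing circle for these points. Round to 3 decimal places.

Side lengths²: A_1A_2² = 181, A_1A_3² = 2, A_2A_3² = 181.
Since A_2A_3² = 181 < 181 + 2 = 183, the triangle is acute, so the smallest enclosing circle is the circumcircle.
Circumcentre = (9/38, -9/38), r² = 32761/722.
r = √(32761/722) ≈ 6.736.

6.736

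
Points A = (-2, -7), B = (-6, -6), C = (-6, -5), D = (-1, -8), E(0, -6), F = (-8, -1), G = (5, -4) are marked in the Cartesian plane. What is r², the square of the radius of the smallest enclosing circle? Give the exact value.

44.5

A smallest enclosing disk is always determined by at most three of the input points on its boundary.
The farthest pair is F–G with squared distance 178. The circle on this segment as diameter has centre (-1.5, -2.5) and r² = 178/4 = 44.5.
Check A: distance² to centre = 20.5 ≤ 44.5, so it lies inside.
All remaining points lie in this disk, and no smaller disk contains both endpoints, so this is the minimum enclosing circle.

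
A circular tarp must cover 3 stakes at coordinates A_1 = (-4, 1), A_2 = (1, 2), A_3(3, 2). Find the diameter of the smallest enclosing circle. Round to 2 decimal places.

Side lengths²: A_1A_2² = 26, A_1A_3² = 50, A_2A_3² = 4.
Since A_1A_3² = 50 ≥ 26 + 4 = 30, the angle opposite A_1A_3 is not acute, so the smallest enclosing circle has A_1A_3 as diameter.
Centre = midpoint of A_1A_3 = (-0.5, 1.5), r² = 50/4 = 12.5.
Diameter = 2r = 2√(12.5) ≈ 7.07.

7.07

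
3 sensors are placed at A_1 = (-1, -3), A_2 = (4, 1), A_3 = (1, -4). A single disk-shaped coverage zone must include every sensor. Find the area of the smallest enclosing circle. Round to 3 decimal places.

32.201

Side lengths²: A_1A_2² = 41, A_1A_3² = 5, A_2A_3² = 34.
Since A_1A_2² = 41 ≥ 34 + 5 = 39, the angle opposite A_1A_2 is not acute, so the smallest enclosing circle has A_1A_2 as diameter.
Centre = midpoint of A_1A_2 = (1.5, -1), r² = 41/4 = 10.25.
Area = π·r² = π·10.25 ≈ 32.201.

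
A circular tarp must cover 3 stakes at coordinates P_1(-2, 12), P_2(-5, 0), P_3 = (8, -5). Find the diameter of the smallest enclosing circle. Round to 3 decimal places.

Side lengths²: P_1P_2² = 153, P_1P_3² = 389, P_2P_3² = 194.
Since P_1P_3² = 389 ≥ 194 + 153 = 347, the angle opposite P_1P_3 is not acute, so the smallest enclosing circle has P_1P_3 as diameter.
Centre = midpoint of P_1P_3 = (3, 3.5), r² = 389/4 = 97.25.
Diameter = 2r = 2√(97.25) ≈ 19.723.

19.723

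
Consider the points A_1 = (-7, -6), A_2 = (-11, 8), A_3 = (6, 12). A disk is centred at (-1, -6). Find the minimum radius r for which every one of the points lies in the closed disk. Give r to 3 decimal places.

The required radius is the distance from (-1, -6) to the farthest point.
Squared distances: 36, 296, 373.
Maximum is 373, attained at A_3.
r = √373 ≈ 19.313.

19.313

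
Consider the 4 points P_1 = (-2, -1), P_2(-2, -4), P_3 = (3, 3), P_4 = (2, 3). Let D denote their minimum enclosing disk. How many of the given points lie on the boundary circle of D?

2

The minimum enclosing circle of a finite set is fixed by two of the points (as a diameter) or three (as a circumcircle).
The farthest pair is P_2–P_3 with squared distance 74. The circle on this segment as diameter has centre (0.5, -0.5) and r² = 74/4 = 18.5.
Check P_1: distance² to centre = 6.5 ≤ 18.5, so it lies inside.
All remaining points lie in this disk, and no smaller disk contains both endpoints, so this is the minimum enclosing circle.
The points at distance exactly r from the centre are P_2, P_3 — 2 points.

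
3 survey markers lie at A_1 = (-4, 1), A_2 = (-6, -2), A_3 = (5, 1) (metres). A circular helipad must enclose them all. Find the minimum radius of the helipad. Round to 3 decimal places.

5.701

Side lengths²: A_1A_2² = 13, A_1A_3² = 81, A_2A_3² = 130.
Since A_2A_3² = 130 ≥ 81 + 13 = 94, the angle opposite A_2A_3 is not acute, so the smallest enclosing circle has A_2A_3 as diameter.
Centre = midpoint of A_2A_3 = (-0.5, -0.5), r² = 130/4 = 32.5.
r = √(32.5) ≈ 5.701.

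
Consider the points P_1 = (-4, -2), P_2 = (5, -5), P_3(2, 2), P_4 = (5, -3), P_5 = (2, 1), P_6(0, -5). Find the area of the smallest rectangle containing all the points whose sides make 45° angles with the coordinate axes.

In coordinates u = x + y, v = x − y the rectangle is axis-aligned; the map (x,y)→(u,v) scales areas by 2.
u-values: -6, 0, 4, 2, 3, -5; range = 4 − (-6) = 10.
v-values: -2, 10, 0, 8, 1, 5; range = 10 − (-2) = 12.
Area = (10 × 12) / 2 = 60.

60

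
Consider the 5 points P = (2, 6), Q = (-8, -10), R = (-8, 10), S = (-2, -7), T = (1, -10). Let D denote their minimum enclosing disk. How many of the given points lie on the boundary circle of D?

3

The farthest pair is R–T with squared distance 481. The circle on this segment as diameter has centre (-3.5, 0) and r² = 481/4 = 120.25.
Check P: distance² to centre = 66.25 ≤ 120.25, so it lies inside.
All remaining points lie in this disk, and no smaller disk contains both endpoints, so this is the minimum enclosing circle.
The points at distance exactly r from the centre are Q, R, T — 3 points.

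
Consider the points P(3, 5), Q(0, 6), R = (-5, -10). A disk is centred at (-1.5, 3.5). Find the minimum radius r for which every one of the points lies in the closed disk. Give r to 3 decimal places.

13.946

The required radius is the distance from (-1.5, 3.5) to the farthest point.
Squared distances: 22.5, 8.5, 194.5.
Maximum is 194.5, attained at R.
r = √(194.5) ≈ 13.946.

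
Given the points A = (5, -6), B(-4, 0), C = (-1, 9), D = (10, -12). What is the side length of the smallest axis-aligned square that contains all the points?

21

The bounding box has width 14 and height 21.
An axis-aligned square enclosing the set must have side ≥ max(width, height).
So the minimum side is max(14, 21) = 21.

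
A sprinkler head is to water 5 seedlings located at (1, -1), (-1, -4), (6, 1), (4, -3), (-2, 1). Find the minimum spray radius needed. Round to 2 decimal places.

4.39

A smallest enclosing disk is always determined by at most three of the input points on its boundary.
The minimum enclosing circle is determined by three boundary points: (-1, -4), (6, 1), (-2, 1).
Their circumcentre is (2, -0.8) with r² = 19.24.
The farthest remaining point (4, -3) is at distance² 8.84 ≤ 19.24.
r = √(19.24) ≈ 4.39.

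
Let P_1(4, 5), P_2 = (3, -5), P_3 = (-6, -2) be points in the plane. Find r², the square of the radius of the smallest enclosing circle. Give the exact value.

75245/1922

Side lengths²: P_1P_2² = 101, P_1P_3² = 149, P_2P_3² = 90.
Since P_1P_3² = 149 < 101 + 90 = 191, the triangle is acute, so the smallest enclosing circle is the circumcircle.
Circumcentre = (-13/62, 23/62), r² = 75245/1922.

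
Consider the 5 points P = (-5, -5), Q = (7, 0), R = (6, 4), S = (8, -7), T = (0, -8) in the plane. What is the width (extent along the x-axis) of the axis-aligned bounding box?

13

max x = 8, min x = -5, so width = 13.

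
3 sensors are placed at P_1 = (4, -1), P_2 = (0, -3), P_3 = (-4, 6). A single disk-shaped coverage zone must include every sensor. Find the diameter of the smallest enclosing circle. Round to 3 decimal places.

10.641

Side lengths²: P_1P_2² = 20, P_1P_3² = 113, P_2P_3² = 97.
Since P_1P_3² = 113 < 97 + 20 = 117, the triangle is acute, so the smallest enclosing circle is the circumcircle.
Circumcentre = (-7/44, 51/22), r² = 54805/1936.
Diameter = 2r = 2√(54805/1936) ≈ 10.641.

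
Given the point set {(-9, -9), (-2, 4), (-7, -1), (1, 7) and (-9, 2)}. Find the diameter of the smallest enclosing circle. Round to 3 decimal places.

The farthest pair is (-9, -9)–(1, 7) with squared distance 356. The circle on this segment as diameter has centre (-4, -1) and r² = 356/4 = 89.
Check (-2, 4): distance² to centre = 29 ≤ 89, so it lies inside.
All remaining points lie in this disk, and no smaller disk contains both endpoints, so this is the minimum enclosing circle.
Diameter = 2r = 2√89 ≈ 18.868.

18.868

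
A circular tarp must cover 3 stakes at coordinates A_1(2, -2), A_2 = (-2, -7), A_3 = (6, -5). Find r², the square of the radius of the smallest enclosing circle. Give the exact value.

Side lengths²: A_1A_2² = 41, A_1A_3² = 25, A_2A_3² = 68.
Since A_2A_3² = 68 ≥ 41 + 25 = 66, the angle opposite A_2A_3 is not acute, so the smallest enclosing circle has A_2A_3 as diameter.
Centre = midpoint of A_2A_3 = (2, -6), r² = 68/4 = 17.

17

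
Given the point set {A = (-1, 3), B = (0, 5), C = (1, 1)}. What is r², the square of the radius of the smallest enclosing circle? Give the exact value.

4.25

Side lengths²: AB² = 5, AC² = 8, BC² = 17.
Since BC² = 17 ≥ 8 + 5 = 13, the angle opposite BC is not acute, so the smallest enclosing circle has BC as diameter.
Centre = midpoint of BC = (0.5, 3), r² = 17/4 = 4.25.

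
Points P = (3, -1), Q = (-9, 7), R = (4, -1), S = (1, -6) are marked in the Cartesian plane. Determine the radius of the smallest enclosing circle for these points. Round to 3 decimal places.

8.201

A smallest enclosing disk is always determined by at most three of the input points on its boundary.
The farthest pair is Q–S with squared distance 269. The circle on this segment as diameter has centre (-4, 0.5) and r² = 269/4 = 67.25.
Check P: distance² to centre = 51.25 ≤ 67.25, so it lies inside.
All remaining points lie in this disk, and no smaller disk contains both endpoints, so this is the minimum enclosing circle.
r = √(67.25) ≈ 8.201.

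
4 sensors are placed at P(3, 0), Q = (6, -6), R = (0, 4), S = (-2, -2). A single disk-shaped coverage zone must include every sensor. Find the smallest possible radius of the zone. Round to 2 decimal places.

The farthest pair is Q–R with squared distance 136. The circle on this segment as diameter has centre (3, -1) and r² = 136/4 = 34.
Check P: distance² to centre = 1 ≤ 34, so it lies inside.
All remaining points lie in this disk, and no smaller disk contains both endpoints, so this is the minimum enclosing circle.
r = √34 ≈ 5.83.

5.83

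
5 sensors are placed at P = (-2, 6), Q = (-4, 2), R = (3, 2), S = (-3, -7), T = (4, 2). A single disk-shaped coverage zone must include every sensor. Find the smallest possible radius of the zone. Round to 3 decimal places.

6.537

A smallest enclosing disk is always determined by at most three of the input points on its boundary.
The minimum enclosing circle is determined by three boundary points: P, S, T.
Their circumcentre is (-83/41, -22/41) with r² = 71825/1681.
The farthest remaining point R is at distance² 53252/1681 ≤ 71825/1681.
r = √(71825/1681) ≈ 6.537.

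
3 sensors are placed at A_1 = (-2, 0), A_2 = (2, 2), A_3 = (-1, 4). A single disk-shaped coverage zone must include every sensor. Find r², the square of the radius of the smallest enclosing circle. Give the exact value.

Side lengths²: A_1A_2² = 20, A_1A_3² = 17, A_2A_3² = 13.
Since A_1A_2² = 20 < 17 + 13 = 30, the triangle is acute, so the smallest enclosing circle is the circumcircle.
Circumcentre = (-5/14, 12/7), r² = 1105/196.

1105/196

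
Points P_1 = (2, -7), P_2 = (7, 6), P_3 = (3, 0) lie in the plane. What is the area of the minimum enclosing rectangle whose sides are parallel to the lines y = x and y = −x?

In coordinates u = x + y, v = x − y the rectangle is axis-aligned; the map (x,y)→(u,v) scales areas by 2.
u-values: -5, 13, 3; range = 13 − (-5) = 18.
v-values: 9, 1, 3; range = 9 − 1 = 8.
Area = (18 × 8) / 2 = 72.

72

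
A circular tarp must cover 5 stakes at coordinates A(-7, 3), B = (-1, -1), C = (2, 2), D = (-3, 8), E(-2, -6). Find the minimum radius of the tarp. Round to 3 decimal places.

7.018

The minimum enclosing circle of a finite set is fixed by two of the points (as a diameter) or three (as a circumcircle).
The farthest pair is D–E with squared distance 197. The circle on this segment as diameter has centre (-2.5, 1) and r² = 197/4 = 49.25.
Check A: distance² to centre = 24.25 ≤ 49.25, so it lies inside.
All remaining points lie in this disk, and no smaller disk contains both endpoints, so this is the minimum enclosing circle.
r = √(49.25) ≈ 7.018.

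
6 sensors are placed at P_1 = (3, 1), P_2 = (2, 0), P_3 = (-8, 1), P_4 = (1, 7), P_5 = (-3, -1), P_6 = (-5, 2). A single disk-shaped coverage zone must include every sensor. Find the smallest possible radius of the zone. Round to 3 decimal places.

The minimum enclosing circle of a finite set is fixed by two of the points (as a diameter) or three (as a circumcircle).
The minimum enclosing circle is determined by three boundary points: P_1, P_3, P_4.
Their circumcentre is (-2.5, 2.5) with r² = 32.5.
The farthest remaining point P_2 is at distance² 26.5 ≤ 32.5.
r = √(32.5) ≈ 5.701.

5.701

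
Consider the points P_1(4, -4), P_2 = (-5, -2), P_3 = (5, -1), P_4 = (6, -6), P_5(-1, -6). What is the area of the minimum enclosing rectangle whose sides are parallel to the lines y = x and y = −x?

82.5

In coordinates u = x + y, v = x − y the rectangle is axis-aligned; the map (x,y)→(u,v) scales areas by 2.
u-values: 0, -7, 4, 0, -7; range = 4 − (-7) = 11.
v-values: 8, -3, 6, 12, 5; range = 12 − (-3) = 15.
Area = (11 × 15) / 2 = 82.5.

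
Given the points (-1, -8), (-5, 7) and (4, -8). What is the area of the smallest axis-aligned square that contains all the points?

The bounding box has width 9 and height 15.
An axis-aligned square enclosing the set must have side ≥ max(width, height).
So the minimum side is max(9, 15) = 15.
Area = 15² = 225.

225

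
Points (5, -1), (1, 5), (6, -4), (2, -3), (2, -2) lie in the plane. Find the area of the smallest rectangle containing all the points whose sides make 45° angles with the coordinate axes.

In coordinates u = x + y, v = x − y the rectangle is axis-aligned; the map (x,y)→(u,v) scales areas by 2.
u-values: 4, 6, 2, -1, 0; range = 6 − (-1) = 7.
v-values: 6, -4, 10, 5, 4; range = 10 − (-4) = 14.
Area = (7 × 14) / 2 = 49.

49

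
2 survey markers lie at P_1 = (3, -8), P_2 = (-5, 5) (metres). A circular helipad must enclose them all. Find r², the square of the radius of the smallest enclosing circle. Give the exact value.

58.25

The smallest circle enclosing two points has them as diameter endpoints.
Centre = midpoint = (-1, -1.5); r² = |P_1P_2|²/4 = 233/4 = 58.25.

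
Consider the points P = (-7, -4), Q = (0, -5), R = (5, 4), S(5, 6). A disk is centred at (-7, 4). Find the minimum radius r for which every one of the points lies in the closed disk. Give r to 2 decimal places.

12.17

The required radius is the distance from (-7, 4) to the farthest point.
Squared distances: 64, 130, 144, 148.
Maximum is 148, attained at S.
r = √148 ≈ 12.17.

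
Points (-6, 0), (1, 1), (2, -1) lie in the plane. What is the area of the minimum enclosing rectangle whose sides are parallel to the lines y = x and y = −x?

36

In coordinates u = x + y, v = x − y the rectangle is axis-aligned; the map (x,y)→(u,v) scales areas by 2.
u-values: -6, 2, 1; range = 2 − (-6) = 8.
v-values: -6, 0, 3; range = 3 − (-6) = 9.
Area = (8 × 9) / 2 = 36.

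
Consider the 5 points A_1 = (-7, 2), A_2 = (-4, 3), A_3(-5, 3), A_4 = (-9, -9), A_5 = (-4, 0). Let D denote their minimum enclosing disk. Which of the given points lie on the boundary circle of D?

A_2, A_4

The farthest pair is A_2–A_4 with squared distance 169. The circle on this segment as diameter has centre (-6.5, -3) and r² = 169/4 = 42.25.
Check A_1: distance² to centre = 25.25 ≤ 42.25, so it lies inside.
All remaining points lie in this disk, and no smaller disk contains both endpoints, so this is the minimum enclosing circle.
The points at distance exactly r from the centre are A_2, A_4 — 2 points.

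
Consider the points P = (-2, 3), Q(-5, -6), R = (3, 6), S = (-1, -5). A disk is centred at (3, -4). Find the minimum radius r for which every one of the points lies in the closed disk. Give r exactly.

10

The required radius is the distance from (3, -4) to the farthest point.
Squared distances: 74, 68, 100, 17.
Maximum is 100, attained at R.
r = √100 = 10.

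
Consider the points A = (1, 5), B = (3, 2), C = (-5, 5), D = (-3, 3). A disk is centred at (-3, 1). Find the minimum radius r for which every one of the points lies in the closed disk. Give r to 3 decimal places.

The required radius is the distance from (-3, 1) to the farthest point.
Squared distances: 32, 37, 20, 4.
Maximum is 37, attained at B.
r = √37 ≈ 6.083.

6.083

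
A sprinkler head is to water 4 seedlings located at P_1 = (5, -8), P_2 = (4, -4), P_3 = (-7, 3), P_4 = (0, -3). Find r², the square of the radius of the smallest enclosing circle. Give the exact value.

The farthest pair is P_1–P_3 with squared distance 265. The circle on this segment as diameter has centre (-1, -2.5) and r² = 265/4 = 66.25.
Check P_2: distance² to centre = 27.25 ≤ 66.25, so it lies inside.
All remaining points lie in this disk, and no smaller disk contains both endpoints, so this is the minimum enclosing circle.

66.25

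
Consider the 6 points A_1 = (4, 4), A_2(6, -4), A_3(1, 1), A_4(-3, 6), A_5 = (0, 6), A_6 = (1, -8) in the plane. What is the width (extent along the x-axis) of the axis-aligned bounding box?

max x = 6, min x = -3, so width = 9.

9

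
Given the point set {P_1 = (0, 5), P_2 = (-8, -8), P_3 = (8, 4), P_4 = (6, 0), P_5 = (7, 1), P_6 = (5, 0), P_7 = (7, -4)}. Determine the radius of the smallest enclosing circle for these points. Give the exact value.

A smallest enclosing disk is always determined by at most three of the input points on its boundary.
The farthest pair is P_2–P_3 with squared distance 400. The circle on this segment as diameter has centre (0, -2) and r² = 400/4 = 100.
Check P_1: distance² to centre = 49 ≤ 100, so it lies inside.
All remaining points lie in this disk, and no smaller disk contains both endpoints, so this is the minimum enclosing circle.
r = √100 = 10.

10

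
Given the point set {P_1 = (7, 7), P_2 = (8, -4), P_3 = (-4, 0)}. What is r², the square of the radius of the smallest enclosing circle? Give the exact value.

Side lengths²: P_1P_2² = 122, P_1P_3² = 170, P_2P_3² = 160.
Since P_1P_3² = 170 < 160 + 122 = 282, the triangle is acute, so the smallest enclosing circle is the circumcircle.
Circumcentre = (3.03125, 1.09375), r² = 50.634765625.

50.634765625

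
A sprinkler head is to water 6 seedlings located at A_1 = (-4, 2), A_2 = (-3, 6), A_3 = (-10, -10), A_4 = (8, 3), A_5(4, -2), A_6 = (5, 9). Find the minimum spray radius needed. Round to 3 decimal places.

The farthest pair is A_3–A_6 with squared distance 586. The circle on this segment as diameter has centre (-2.5, -0.5) and r² = 586/4 = 146.5.
Check A_1: distance² to centre = 8.5 ≤ 146.5, so it lies inside.
All remaining points lie in this disk, and no smaller disk contains both endpoints, so this is the minimum enclosing circle.
r = √(146.5) ≈ 12.104.

12.104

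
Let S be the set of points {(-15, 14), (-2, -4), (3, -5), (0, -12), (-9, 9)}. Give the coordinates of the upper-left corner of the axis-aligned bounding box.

x-range [-15, 3], y-range [-12, 14].
The upper-left corner is (-15, 14).

(-15, 14)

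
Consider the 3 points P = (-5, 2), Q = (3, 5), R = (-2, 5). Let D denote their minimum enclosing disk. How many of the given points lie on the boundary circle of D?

Side lengths²: PQ² = 73, PR² = 18, QR² = 25.
Since PQ² = 73 ≥ 25 + 18 = 43, the angle opposite PQ is not acute, so the smallest enclosing circle has PQ as diameter.
Centre = midpoint of PQ = (-1, 3.5), r² = 73/4 = 18.25.
The points at distance exactly r from the centre are P, Q — 2 points.

2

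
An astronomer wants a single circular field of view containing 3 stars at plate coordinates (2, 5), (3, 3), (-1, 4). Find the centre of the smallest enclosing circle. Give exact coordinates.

Call the three points A, B, C in the order given.
Side lengths²: AB² = 5, AC² = 10, BC² = 17.
Since BC² = 17 ≥ 10 + 5 = 15, the angle opposite BC is not acute, so the smallest enclosing circle has BC as diameter.
Centre = midpoint of BC = (1, 3.5), r² = 17/4 = 4.25.
Centre = (1, 3.5).

(1, 3.5)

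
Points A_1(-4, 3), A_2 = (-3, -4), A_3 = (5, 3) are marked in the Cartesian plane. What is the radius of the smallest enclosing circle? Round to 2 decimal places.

5.37

Side lengths²: A_1A_2² = 50, A_1A_3² = 81, A_2A_3² = 113.
Since A_2A_3² = 113 < 81 + 50 = 131, the triangle is acute, so the smallest enclosing circle is the circumcircle.
Circumcentre = (0.5, 1/14), r² = 2825/98.
r = √(2825/98) ≈ 5.37.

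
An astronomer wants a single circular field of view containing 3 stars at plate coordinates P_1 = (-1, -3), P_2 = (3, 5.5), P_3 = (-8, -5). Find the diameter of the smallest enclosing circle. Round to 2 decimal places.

Side lengths²: P_1P_2² = 88.25, P_1P_3² = 53, P_2P_3² = 231.25.
Since P_2P_3² = 231.25 ≥ 88.25 + 53 = 141.25, the angle opposite P_2P_3 is not acute, so the smallest enclosing circle has P_2P_3 as diameter.
Centre = midpoint of P_2P_3 = (-2.5, 0.25), r² = 231.25/4 = 57.8125.
Diameter = 2r = 2√(57.8125) ≈ 15.21.

15.21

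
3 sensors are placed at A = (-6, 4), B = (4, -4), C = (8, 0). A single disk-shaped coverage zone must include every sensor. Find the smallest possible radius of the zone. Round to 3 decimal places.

7.280

Side lengths²: AB² = 164, AC² = 212, BC² = 32.
Since AC² = 212 ≥ 164 + 32 = 196, the angle opposite AC is not acute, so the smallest enclosing circle has AC as diameter.
Centre = midpoint of AC = (1, 2), r² = 212/4 = 53.
r = √53 ≈ 7.280.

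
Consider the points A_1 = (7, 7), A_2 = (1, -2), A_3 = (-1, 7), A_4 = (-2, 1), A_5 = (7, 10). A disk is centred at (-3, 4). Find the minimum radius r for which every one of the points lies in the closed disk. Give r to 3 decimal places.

11.662

The required radius is the distance from (-3, 4) to the farthest point.
Squared distances: 109, 52, 13, 10, 136.
Maximum is 136, attained at A_5.
r = √136 ≈ 11.662.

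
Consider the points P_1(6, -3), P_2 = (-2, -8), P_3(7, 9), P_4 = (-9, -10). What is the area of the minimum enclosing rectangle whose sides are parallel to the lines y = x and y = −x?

In coordinates u = x + y, v = x − y the rectangle is axis-aligned; the map (x,y)→(u,v) scales areas by 2.
u-values: 3, -10, 16, -19; range = 16 − (-19) = 35.
v-values: 9, 6, -2, 1; range = 9 − (-2) = 11.
Area = (35 × 11) / 2 = 192.5.

192.5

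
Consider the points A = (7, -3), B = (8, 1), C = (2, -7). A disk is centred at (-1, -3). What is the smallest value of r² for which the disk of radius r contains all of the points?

97

The required radius is the distance from (-1, -3) to the farthest point.
Squared distances: 64, 97, 25.
Maximum is 97, attained at B.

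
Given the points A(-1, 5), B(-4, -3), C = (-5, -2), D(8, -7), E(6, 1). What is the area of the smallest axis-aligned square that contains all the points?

169

The bounding box has width 13 and height 12.
An axis-aligned square enclosing the set must have side ≥ max(width, height).
So the minimum side is max(13, 12) = 13.
Area = 13² = 169.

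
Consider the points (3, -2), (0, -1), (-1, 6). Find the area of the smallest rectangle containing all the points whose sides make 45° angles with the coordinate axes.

In coordinates u = x + y, v = x − y the rectangle is axis-aligned; the map (x,y)→(u,v) scales areas by 2.
u-values: 1, -1, 5; range = 5 − (-1) = 6.
v-values: 5, 1, -7; range = 5 − (-7) = 12.
Area = (6 × 12) / 2 = 36.

36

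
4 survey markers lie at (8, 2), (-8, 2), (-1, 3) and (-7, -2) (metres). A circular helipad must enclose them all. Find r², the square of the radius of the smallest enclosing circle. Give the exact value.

64.015625

The minimum enclosing circle is determined by three boundary points: (8, 2), (-8, 2), (-7, -2).
Their circumcentre is (0, 1.875) with r² = 64.015625.
The farthest remaining point (-1, 3) is at distance² 2.265625 ≤ 64.015625.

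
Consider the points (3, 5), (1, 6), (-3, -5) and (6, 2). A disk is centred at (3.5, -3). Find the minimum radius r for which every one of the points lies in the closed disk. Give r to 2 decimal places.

9.34

The required radius is the distance from (3.5, -3) to the farthest point.
Squared distances: 64.25, 87.25, 46.25, 31.25.
Maximum is 87.25, attained at (1, 6).
r = √(87.25) ≈ 9.34.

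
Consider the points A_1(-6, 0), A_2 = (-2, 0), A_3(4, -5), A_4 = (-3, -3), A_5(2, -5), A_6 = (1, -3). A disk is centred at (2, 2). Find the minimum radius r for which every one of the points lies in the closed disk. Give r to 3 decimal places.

8.246

The required radius is the distance from (2, 2) to the farthest point.
Squared distances: 68, 20, 53, 50, 49, 26.
Maximum is 68, attained at A_1.
r = √68 ≈ 8.246.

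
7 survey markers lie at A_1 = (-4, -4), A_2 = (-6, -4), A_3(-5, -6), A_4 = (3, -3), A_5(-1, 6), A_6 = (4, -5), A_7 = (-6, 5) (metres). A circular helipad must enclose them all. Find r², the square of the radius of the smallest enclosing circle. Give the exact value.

The minimum enclosing circle is determined by three boundary points: A_3, A_6, A_7.
Their circumcentre is (-1.1, -0.1) with r² = 50.02.
The farthest remaining point A_2 is at distance² 39.22 ≤ 50.02.

50.02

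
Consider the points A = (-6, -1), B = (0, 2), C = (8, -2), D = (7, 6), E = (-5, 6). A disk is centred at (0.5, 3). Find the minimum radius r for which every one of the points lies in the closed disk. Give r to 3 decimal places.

The required radius is the distance from (0.5, 3) to the farthest point.
Squared distances: 58.25, 1.25, 81.25, 51.25, 39.25.
Maximum is 81.25, attained at C.
r = √(81.25) ≈ 9.014.

9.014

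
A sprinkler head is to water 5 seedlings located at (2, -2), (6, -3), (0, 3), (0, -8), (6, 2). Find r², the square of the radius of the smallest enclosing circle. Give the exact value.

By Welzl's lemma the MEC is supported by two points (diametrically opposite) or three points (on a circumcircle).
The minimum enclosing circle is determined by three boundary points: (0, 3), (0, -8), (6, 2).
Their circumcentre is (13/6, -2.5) with r² = 629/18.
The farthest remaining point (6, -3) is at distance² 269/18 ≤ 629/18.

629/18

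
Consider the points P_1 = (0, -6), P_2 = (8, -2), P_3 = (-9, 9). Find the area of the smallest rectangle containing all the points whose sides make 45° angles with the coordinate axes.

168

In coordinates u = x + y, v = x − y the rectangle is axis-aligned; the map (x,y)→(u,v) scales areas by 2.
u-values: -6, 6, 0; range = 6 − (-6) = 12.
v-values: 6, 10, -18; range = 10 − (-18) = 28.
Area = (12 × 28) / 2 = 168.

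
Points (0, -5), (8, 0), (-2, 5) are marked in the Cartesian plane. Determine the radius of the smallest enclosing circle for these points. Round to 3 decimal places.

Call the three points A, B, C in the order given.
Side lengths²: AB² = 89, AC² = 104, BC² = 125.
Since BC² = 125 < 104 + 89 = 193, the triangle is acute, so the smallest enclosing circle is the circumcircle.
Circumcentre = (37/18, 11/18), r² = 5785/162.
r = √(5785/162) ≈ 5.976.

5.976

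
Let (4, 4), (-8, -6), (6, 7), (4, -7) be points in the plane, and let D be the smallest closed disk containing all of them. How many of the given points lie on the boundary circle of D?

2

By Welzl's lemma the MEC is supported by two points (diametrically opposite) or three points (on a circumcircle).
The farthest pair is (-8, -6)–(6, 7) with squared distance 365. The circle on this segment as diameter has centre (-1, 0.5) and r² = 365/4 = 91.25.
Check (4, 4): distance² to centre = 37.25 ≤ 91.25, so it lies inside.
All remaining points lie in this disk, and no smaller disk contains both endpoints, so this is the minimum enclosing circle.
The points at distance exactly r from the centre are (-8, -6), (6, 7) — 2 points.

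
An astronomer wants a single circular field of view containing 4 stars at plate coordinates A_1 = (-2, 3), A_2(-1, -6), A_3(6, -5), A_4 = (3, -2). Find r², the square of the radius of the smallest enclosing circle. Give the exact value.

The minimum enclosing circle is determined by three boundary points: A_1, A_2, A_3.
Their circumcentre is (1.875, -1.125) with r² = 32.03125.
The farthest remaining point A_4 is at distance² 2.03125 ≤ 32.03125.

32.03125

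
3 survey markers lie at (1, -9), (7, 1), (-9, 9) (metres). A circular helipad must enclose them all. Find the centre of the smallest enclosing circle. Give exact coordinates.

Call the three points A, B, C in the order given.
Side lengths²: AB² = 136, AC² = 424, BC² = 320.
Since AC² = 424 < 320 + 136 = 456, the triangle is acute, so the smallest enclosing circle is the circumcircle.
Circumcentre = (-43/13, 5/13), r² = 18020/169.
Centre = (-43/13, 5/13).

(-43/13, 5/13)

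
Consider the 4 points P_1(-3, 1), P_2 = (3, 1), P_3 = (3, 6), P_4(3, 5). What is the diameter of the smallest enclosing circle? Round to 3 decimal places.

A smallest enclosing disk is always determined by at most three of the input points on its boundary.
The farthest pair is P_1–P_3 with squared distance 61. The circle on this segment as diameter has centre (0, 3.5) and r² = 61/4 = 15.25.
Check P_2: distance² to centre = 15.25 ≤ 15.25, so it lies inside.
All remaining points lie in this disk, and no smaller disk contains both endpoints, so this is the minimum enclosing circle.
Diameter = 2r = 2√(15.25) ≈ 7.810.

7.810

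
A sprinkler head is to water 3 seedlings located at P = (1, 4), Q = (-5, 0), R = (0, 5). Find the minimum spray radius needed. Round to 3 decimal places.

Side lengths²: PQ² = 52, PR² = 2, QR² = 50.
Since PQ² = 52 ≥ 50 + 2 = 52, the angle opposite PQ is not acute, so the smallest enclosing circle has PQ as diameter.
Centre = midpoint of PQ = (-2, 2), r² = 52/4 = 13.
r = √13 ≈ 3.606.

3.606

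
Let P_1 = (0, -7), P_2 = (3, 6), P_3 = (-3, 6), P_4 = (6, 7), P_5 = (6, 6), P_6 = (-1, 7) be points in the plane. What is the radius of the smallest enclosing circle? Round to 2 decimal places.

7.67

A smallest enclosing disk is always determined by at most three of the input points on its boundary.
The minimum enclosing circle is determined by three boundary points: P_1, P_3, P_4.
Their circumcentre is (131/60, 0.35) with r² = 105821/1800.
The farthest remaining point P_6 is at distance² 97841/1800 ≤ 105821/1800.
r = √(105821/1800) ≈ 7.67.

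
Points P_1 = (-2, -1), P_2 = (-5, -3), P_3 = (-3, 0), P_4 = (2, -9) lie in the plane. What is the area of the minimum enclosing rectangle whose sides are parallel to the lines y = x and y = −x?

35

In coordinates u = x + y, v = x − y the rectangle is axis-aligned; the map (x,y)→(u,v) scales areas by 2.
u-values: -3, -8, -3, -7; range = -3 − (-8) = 5.
v-values: -1, -2, -3, 11; range = 11 − (-3) = 14.
Area = (5 × 14) / 2 = 35.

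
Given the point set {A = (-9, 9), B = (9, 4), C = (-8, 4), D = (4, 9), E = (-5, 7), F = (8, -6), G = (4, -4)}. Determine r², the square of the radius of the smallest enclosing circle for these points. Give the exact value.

128.5

A smallest enclosing disk is always determined by at most three of the input points on its boundary.
The farthest pair is A–F with squared distance 514. The circle on this segment as diameter has centre (-0.5, 1.5) and r² = 514/4 = 128.5.
Check B: distance² to centre = 96.5 ≤ 128.5, so it lies inside.
All remaining points lie in this disk, and no smaller disk contains both endpoints, so this is the minimum enclosing circle.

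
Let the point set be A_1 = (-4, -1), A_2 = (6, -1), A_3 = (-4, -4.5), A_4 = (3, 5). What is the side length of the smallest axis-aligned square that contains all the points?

10

The bounding box has width 10 and height 9.5.
An axis-aligned square enclosing the set must have side ≥ max(width, height).
So the minimum side is max(10, 9.5) = 10.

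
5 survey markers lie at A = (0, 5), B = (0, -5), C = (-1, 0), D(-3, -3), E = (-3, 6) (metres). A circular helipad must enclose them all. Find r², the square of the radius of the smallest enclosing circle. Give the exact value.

By Welzl's lemma the MEC is supported by two points (diametrically opposite) or three points (on a circumcircle).
The farthest pair is B–E with squared distance 130. The circle on this segment as diameter has centre (-1.5, 0.5) and r² = 130/4 = 32.5.
Check A: distance² to centre = 22.5 ≤ 32.5, so it lies inside.
All remaining points lie in this disk, and no smaller disk contains both endpoints, so this is the minimum enclosing circle.

32.5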